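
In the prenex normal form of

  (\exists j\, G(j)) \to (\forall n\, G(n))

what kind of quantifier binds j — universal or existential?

universal

Eliminate → and ↔ using ¬ and ∨.
  \neg (\exists j\, G(j)) \lor (\forall n\, G(n))
Drive negations inward (¬∀x A ≡ ∃x ¬A, ¬∃x A ≡ ∀x ¬A, De Morgan for ∧/∨):
  (\forall j\, \neg G(j)) \lor (\forall n\, G(n))
Extract every quantifier outward, since the variables are now distinct and don't occur free across branches:
  \forall j\, \forall n\, (\neg G(j) \lor G(n))
The quantifier \exists j sits under an odd number of negations (counting the antecedent side of each →), so it flips to \forall j.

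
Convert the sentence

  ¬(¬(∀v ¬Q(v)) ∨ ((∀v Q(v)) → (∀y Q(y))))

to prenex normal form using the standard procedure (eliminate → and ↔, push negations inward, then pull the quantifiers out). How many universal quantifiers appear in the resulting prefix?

2

Rewrite implications/biconditionals: A → B as ¬A ∨ B.
  ¬(¬(∀v ¬Q(v)) ∨ ¬(∀v Q(v)) ∨ (∀y Q(y)))
Move each ¬ inward, flipping quantifiers it crosses:
  (∀v ¬Q(v)) ∧ (∀v Q(v)) ∧ (∃y ¬Q(y))
Standardize variables apart so no two quantifiers bind the same name: v↦u.
  (∀v ¬Q(v)) ∧ (∀u Q(u)) ∧ (∃y ¬Q(y))
Pull the quantifiers to the front (each side's bound variable is not free in the other side):
  ∀v ∀u ∃y (¬Q(v) ∧ Q(u) ∧ ¬Q(y))
The prefix is ∀v ∀u ∃y: 2 universal, 1 existential.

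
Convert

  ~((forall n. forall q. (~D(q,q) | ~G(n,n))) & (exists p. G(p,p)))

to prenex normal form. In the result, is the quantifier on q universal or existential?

existential

Move each ¬ inward, flipping quantifiers it crosses:
  (exists n. exists q. (D(q,q) & G(n,n))) | (forall p. ~G(p,p))
All bound variables are already distinct, so no renaming is needed.
Finally move all quantifiers to the prefix:
  exists n. exists q. forall p. (D(q,q) & G(n,n) | ~G(p,p))
The quantifier forall q sits under an odd number of negations, so it flips to exists q.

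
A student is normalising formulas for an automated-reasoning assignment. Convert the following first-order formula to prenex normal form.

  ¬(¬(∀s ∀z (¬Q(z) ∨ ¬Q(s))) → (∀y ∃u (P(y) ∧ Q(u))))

∃s ∃z ∃y ∀u (Q(z) ∧ Q(s) ∧ (¬P(y) ∨ ¬Q(u)))

Eliminate → and ↔ using ¬ and ∨.
  ¬(¬¬(∀s ∀z (¬Q(z) ∨ ¬Q(s))) ∨ (∀y ∃u (P(y) ∧ Q(u))))
Move each ¬ inward, flipping quantifiers it crosses:
  (∃s ∃z (Q(z) ∧ Q(s))) ∧ (∃y ∀u (¬P(y) ∨ ¬Q(u)))
All bound variables are already distinct, so no renaming is needed.
Extract every quantifier outward, since the variables are now distinct and don't occur free across branches:
  ∃s ∃z ∃y ∀u (Q(z) ∧ Q(s) ∧ (¬P(y) ∨ ¬Q(u)))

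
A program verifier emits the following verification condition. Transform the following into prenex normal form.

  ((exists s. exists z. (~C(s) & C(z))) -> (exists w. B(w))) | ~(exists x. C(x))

forall s. forall z. exists w. forall x. (C(s) | ~C(z) | B(w) | ~C(x))

Rewrite implications/biconditionals: A → B as ¬A ∨ B.
  ~(exists s. exists z. (~C(s) & C(z))) | (exists w. B(w)) | ~(exists x. C(x))
Drive negations inward (¬∀x A ≡ ∃x ¬A, ¬∃x A ≡ ∀x ¬A, De Morgan for ∧/∨):
  (forall s. forall z. (C(s) | ~C(z))) | (exists w. B(w)) | (forall x. ~C(x))
Finally move all quantifiers to the prefix:
  forall s. forall z. exists w. forall x. (C(s) | ~C(z) | B(w) | ~C(x))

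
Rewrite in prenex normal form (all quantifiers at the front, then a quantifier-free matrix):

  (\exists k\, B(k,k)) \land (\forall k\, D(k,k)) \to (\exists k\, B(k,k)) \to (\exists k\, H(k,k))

Eliminate → and ↔ using ¬ and ∨.
  \neg ((\exists k\, B(k,k)) \land (\forall k\, D(k,k))) \lor \neg (\exists k\, B(k,k)) \lor (\exists k\, H(k,k))
Push ¬ through the quantifiers and connectives to reach negation normal form:
  (\forall k\, \neg B(k,k)) \lor (\exists k\, \neg D(k,k)) \lor (\forall k\, \neg B(k,k)) \lor (\exists k\, H(k,k))
Rename bound variables to avoid capture: k↦z1, k↦z, k↦t.
  (\forall k\, \neg B(k,k)) \lor (\exists z1\, \neg D(z1,z1)) \lor (\forall z\, \neg B(z,z)) \lor (\exists t\, H(t,t))
Finally move all quantifiers to the prefix:
  \forall k\, \exists z1\, \forall z\, \exists t\, (\neg B(k,k) \lor \neg D(z1,z1) \lor \neg B(z,z) \lor H(t,t))

\forall k\, \exists z1\, \forall z\, \exists t\, (\neg B(k,k) \lor \neg D(z1,z1) \lor \neg B(z,z) \lor H(t,t))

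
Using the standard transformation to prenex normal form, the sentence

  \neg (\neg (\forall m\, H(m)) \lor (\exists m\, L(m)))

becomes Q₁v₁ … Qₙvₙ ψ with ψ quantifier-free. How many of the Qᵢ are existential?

0

Push ¬ through the quantifiers and connectives to reach negation normal form:
  (\forall m\, H(m)) \land (\forall m\, \neg L(m))
Rename bound variables to avoid capture: m↦p.
  (\forall m\, H(m)) \land (\forall p\, \neg L(p))
Pull the quantifiers to the front (each side's bound variable is not free in the other side):
  \forall m\, \forall p\, (H(m) \land \neg L(p))
The prefix is \forall m \forall p: 2 universal, 0 existential.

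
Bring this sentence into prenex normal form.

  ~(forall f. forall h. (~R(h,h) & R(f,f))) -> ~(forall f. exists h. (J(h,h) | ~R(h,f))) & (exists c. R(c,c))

forall f. forall h. exists y1. forall r. exists c. (~R(h,h) & R(f,f) | ~J(r,r) & R(r,y1) & R(c,c))

First replace A → B with ¬A ∨ B.
  ~~(forall f. forall h. (~R(h,h) & R(f,f))) | ~(forall f. exists h. (J(h,h) | ~R(h,f))) & (exists c. R(c,c))
Move each ¬ inward, flipping quantifiers it crosses:
  (forall f. forall h. (~R(h,h) & R(f,f))) | (exists f. forall h. (~J(h,h) & R(h,f))) & (exists c. R(c,c))
Standardize variables apart so no two quantifiers bind the same name: f↦y1, h↦r.
  (forall f. forall h. (~R(h,h) & R(f,f))) | (exists y1. forall r. (~J(r,r) & R(r,y1))) & (exists c. R(c,c))
Pull the quantifiers to the front (each side's bound variable is not free in the other side):
  forall f. forall h. exists y1. forall r. exists c. (~R(h,h) & R(f,f) | ~J(r,r) & R(r,y1) & R(c,c))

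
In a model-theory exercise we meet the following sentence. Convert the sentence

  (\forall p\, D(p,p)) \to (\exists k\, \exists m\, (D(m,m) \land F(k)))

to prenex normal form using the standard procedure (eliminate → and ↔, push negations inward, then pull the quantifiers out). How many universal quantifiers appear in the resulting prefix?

0

Rewrite implications/biconditionals: A → B as ¬A ∨ B.
  \neg (\forall p\, D(p,p)) \lor (\exists k\, \exists m\, (D(m,m) \land F(k)))
Push ¬ through the quantifiers and connectives to reach negation normal form:
  (\exists p\, \neg D(p,p)) \lor (\exists k\, \exists m\, (D(m,m) \land F(k)))
Finally move all quantifiers to the prefix:
  \exists p\, \exists k\, \exists m\, (\neg D(p,p) \lor D(m,m) \land F(k))
The prefix is \exists p \exists k \exists m: 0 universal, 3 existential.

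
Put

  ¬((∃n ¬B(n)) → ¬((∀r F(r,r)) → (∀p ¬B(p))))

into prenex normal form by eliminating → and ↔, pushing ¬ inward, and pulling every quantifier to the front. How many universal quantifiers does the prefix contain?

Eliminate → and ↔ using ¬ and ∨.
  ¬(¬(∃n ¬B(n)) ∨ ¬(¬(∀r F(r,r)) ∨ (∀p ¬B(p))))
Move each ¬ inward, flipping quantifiers it crosses:
  (∃n ¬B(n)) ∧ ((∃r ¬F(r,r)) ∨ (∀p ¬B(p)))
Extract every quantifier outward, since the variables are now distinct and don't occur free across branches:
  ∃n ∃r ∀p (¬B(n) ∧ (¬F(r,r) ∨ ¬B(p)))
The prefix is ∃n ∃r ∀p: 1 universal, 2 existential.

1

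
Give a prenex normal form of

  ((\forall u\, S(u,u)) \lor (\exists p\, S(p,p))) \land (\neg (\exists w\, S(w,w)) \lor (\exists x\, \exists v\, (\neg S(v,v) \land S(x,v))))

Drive negations inward (¬∀x A ≡ ∃x ¬A, ¬∃x A ≡ ∀x ¬A, De Morgan for ∧/∨):
  ((\forall u\, S(u,u)) \lor (\exists p\, S(p,p))) \land ((\forall w\, \neg S(w,w)) \lor (\exists x\, \exists v\, (\neg S(v,v) \land S(x,v))))
All bound variables are already distinct, so no renaming is needed.
Extract every quantifier outward, since the variables are now distinct and don't occur free across branches:
  \forall u\, \exists p\, \forall w\, \exists x\, \exists v\, ((S(u,u) \lor S(p,p)) \land (\neg S(w,w) \lor \neg S(v,v) \land S(x,v)))

\forall u\, \exists p\, \forall w\, \exists x\, \exists v\, ((S(u,u) \lor S(p,p)) \land (\neg S(w,w) \lor \neg S(v,v) \land S(x,v)))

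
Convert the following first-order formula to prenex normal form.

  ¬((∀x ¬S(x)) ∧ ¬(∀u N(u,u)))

Move each ¬ inward, flipping quantifiers it crosses:
  (∃x S(x)) ∨ (∀u N(u,u))
All bound variables are already distinct, so no renaming is needed.
Pull the quantifiers to the front (each side's bound variable is not free in the other side):
  ∃x ∀u (S(x) ∨ N(u,u))

∃x ∀u (S(x) ∨ N(u,u))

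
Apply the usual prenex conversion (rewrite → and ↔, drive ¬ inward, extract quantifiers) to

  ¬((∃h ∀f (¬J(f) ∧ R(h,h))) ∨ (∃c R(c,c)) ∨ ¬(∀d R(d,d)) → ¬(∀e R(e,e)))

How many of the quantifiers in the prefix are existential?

3

First replace A → B with ¬A ∨ B.
  ¬(¬((∃h ∀f (¬J(f) ∧ R(h,h))) ∨ (∃c R(c,c)) ∨ ¬(∀d R(d,d))) ∨ ¬(∀e R(e,e)))
Push ¬ through the quantifiers and connectives to reach negation normal form:
  ((∃h ∀f (¬J(f) ∧ R(h,h))) ∨ (∃c R(c,c)) ∨ (∃d ¬R(d,d))) ∧ (∀e R(e,e))
All bound variables are already distinct, so no renaming is needed.
Pull the quantifiers to the front (each side's bound variable is not free in the other side):
  ∃h ∀f ∃c ∃d ∀e ((¬J(f) ∧ R(h,h) ∨ R(c,c) ∨ ¬R(d,d)) ∧ R(e,e))
The prefix is ∃h ∀f ∃c ∃d ∀e: 2 universal, 3 existential.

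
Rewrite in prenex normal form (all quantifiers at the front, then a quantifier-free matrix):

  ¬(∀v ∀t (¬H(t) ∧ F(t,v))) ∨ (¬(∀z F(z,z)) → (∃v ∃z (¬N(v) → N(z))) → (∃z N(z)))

Eliminate → and ↔ using ¬ and ∨.
  ¬(∀v ∀t (¬H(t) ∧ F(t,v))) ∨ ¬¬(∀z F(z,z)) ∨ ¬(∃v ∃z (¬¬N(v) ∨ N(z))) ∨ (∃z N(z))
Move each ¬ inward, flipping quantifiers it crosses:
  (∃v ∃t (H(t) ∨ ¬F(t,v))) ∨ (∀z F(z,z)) ∨ (∀v ∀z (¬N(v) ∧ ¬N(z))) ∨ (∃z N(z))
Standardize variables apart so no two quantifiers bind the same name: v↦z1, z↦r, z↦b.
  (∃v ∃t (H(t) ∨ ¬F(t,v))) ∨ (∀z F(z,z)) ∨ (∀z1 ∀r (¬N(z1) ∧ ¬N(r))) ∨ (∃b N(b))
Pull the quantifiers to the front (each side's bound variable is not free in the other side):
  ∃v ∃t ∀z ∀z1 ∀r ∃b (H(t) ∨ ¬F(t,v) ∨ F(z,z) ∨ ¬N(z1) ∧ ¬N(r) ∨ N(b))

∃v ∃t ∀z ∀z1 ∀r ∃b (H(t) ∨ ¬F(t,v) ∨ F(z,z) ∨ ¬N(z1) ∧ ¬N(r) ∨ N(b))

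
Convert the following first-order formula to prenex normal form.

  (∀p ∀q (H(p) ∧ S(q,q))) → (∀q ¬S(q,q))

∃p ∃q ∀y1 (¬H(p) ∨ ¬S(q,q) ∨ ¬S(y1,y1))

Eliminate → and ↔ using ¬ and ∨.
  ¬(∀p ∀q (H(p) ∧ S(q,q))) ∨ (∀q ¬S(q,q))
Push ¬ through the quantifiers and connectives to reach negation normal form:
  (∃p ∃q (¬H(p) ∨ ¬S(q,q))) ∨ (∀q ¬S(q,q))
Standardize variables apart so no two quantifiers bind the same name: q↦y1.
  (∃p ∃q (¬H(p) ∨ ¬S(q,q))) ∨ (∀y1 ¬S(y1,y1))
Finally move all quantifiers to the prefix:
  ∃p ∃q ∀y1 (¬H(p) ∨ ¬S(q,q) ∨ ¬S(y1,y1))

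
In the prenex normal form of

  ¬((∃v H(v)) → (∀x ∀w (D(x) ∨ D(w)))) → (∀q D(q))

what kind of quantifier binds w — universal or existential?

Eliminate → and ↔ using ¬ and ∨.
  ¬¬(¬(∃v H(v)) ∨ (∀x ∀w (D(x) ∨ D(w)))) ∨ (∀q D(q))
Push ¬ through the quantifiers and connectives to reach negation normal form:
  (∀v ¬H(v)) ∨ (∀x ∀w (D(x) ∨ D(w))) ∨ (∀q D(q))
All bound variables are already distinct, so no renaming is needed.
Pull the quantifiers to the front (each side's bound variable is not free in the other side):
  ∀v ∀x ∀w ∀q (¬H(v) ∨ D(x) ∨ D(w) ∨ D(q))
The quantifier ∀w sits under an even number of negations (counting the antecedent side of each →), so it remains universal.

universal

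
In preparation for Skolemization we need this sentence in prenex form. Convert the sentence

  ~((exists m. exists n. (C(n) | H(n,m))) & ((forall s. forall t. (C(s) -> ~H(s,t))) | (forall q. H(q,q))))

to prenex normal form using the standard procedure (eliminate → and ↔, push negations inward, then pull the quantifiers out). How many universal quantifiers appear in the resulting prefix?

2

First replace A → B with ¬A ∨ B.
  ~((exists m. exists n. (C(n) | H(n,m))) & ((forall s. forall t. (~C(s) | ~H(s,t))) | (forall q. H(q,q))))
Move each ¬ inward, flipping quantifiers it crosses:
  (forall m. forall n. (~C(n) & ~H(n,m))) | (exists s. exists t. (C(s) & H(s,t))) & (exists q. ~H(q,q))
Pull the quantifiers to the front (each side's bound variable is not free in the other side):
  forall m. forall n. exists s. exists t. exists q. (~C(n) & ~H(n,m) | C(s) & H(s,t) & ~H(q,q))
The prefix is forall m forall n exists s exists t exists q: 2 universal, 3 existential.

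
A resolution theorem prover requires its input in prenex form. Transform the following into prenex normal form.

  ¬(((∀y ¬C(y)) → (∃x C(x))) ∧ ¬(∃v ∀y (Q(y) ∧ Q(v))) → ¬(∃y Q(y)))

∃y ∃x ∀v ∃u ∃x1 ((C(y) ∨ C(x)) ∧ (¬Q(u) ∨ ¬Q(v)) ∧ Q(x1))

Eliminate → and ↔ using ¬ and ∨.
  ¬(¬((¬(∀y ¬C(y)) ∨ (∃x C(x))) ∧ ¬(∃v ∀y (Q(y) ∧ Q(v)))) ∨ ¬(∃y Q(y)))
Push ¬ through the quantifiers and connectives to reach negation normal form:
  ((∃y C(y)) ∨ (∃x C(x))) ∧ (∀v ∃y (¬Q(y) ∨ ¬Q(v))) ∧ (∃y Q(y))
Give each quantifier a distinct variable: y↦u, y↦x1.
  ((∃y C(y)) ∨ (∃x C(x))) ∧ (∀v ∃u (¬Q(u) ∨ ¬Q(v))) ∧ (∃x1 Q(x1))
Pull the quantifiers to the front (each side's bound variable is not free in the other side):
  ∃y ∃x ∀v ∃u ∃x1 ((C(y) ∨ C(x)) ∧ (¬Q(u) ∨ ¬Q(v)) ∧ Q(x1))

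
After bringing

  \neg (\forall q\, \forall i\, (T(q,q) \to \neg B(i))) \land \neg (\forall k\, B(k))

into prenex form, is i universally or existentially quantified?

existential

Eliminate → and ↔ using ¬ and ∨.
  \neg (\forall q\, \forall i\, (\neg T(q,q) \lor \neg B(i))) \land \neg (\forall k\, B(k))
Push ¬ through the quantifiers and connectives to reach negation normal form:
  (\exists q\, \exists i\, (T(q,q) \land B(i))) \land (\exists k\, \neg B(k))
Extract every quantifier outward, since the variables are now distinct and don't occur free across branches:
  \exists q\, \exists i\, \exists k\, (T(q,q) \land B(i) \land \neg B(k))
The quantifier \forall i sits under an odd number of negations (counting the antecedent side of each →), so it flips to \exists i.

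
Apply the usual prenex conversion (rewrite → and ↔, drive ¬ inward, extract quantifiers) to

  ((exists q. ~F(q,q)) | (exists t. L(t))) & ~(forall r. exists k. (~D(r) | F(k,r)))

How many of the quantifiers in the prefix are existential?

3

Push ¬ through the quantifiers and connectives to reach negation normal form:
  ((exists q. ~F(q,q)) | (exists t. L(t))) & (exists r. forall k. (D(r) & ~F(k,r)))
All bound variables are already distinct, so no renaming is needed.
Pull the quantifiers to the front (each side's bound variable is not free in the other side):
  exists q. exists t. exists r. forall k. ((~F(q,q) | L(t)) & D(r) & ~F(k,r))
The prefix is exists q exists t exists r forall k: 1 universal, 3 existential.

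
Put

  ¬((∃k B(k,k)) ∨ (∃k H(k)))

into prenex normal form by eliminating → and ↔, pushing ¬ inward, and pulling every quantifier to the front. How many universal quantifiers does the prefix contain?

2

Move each ¬ inward, flipping quantifiers it crosses:
  (∀k ¬B(k,k)) ∧ (∀k ¬H(k))
Give each quantifier a distinct variable: k↦z1.
  (∀k ¬B(k,k)) ∧ (∀z1 ¬H(z1))
Pull the quantifiers to the front (each side's bound variable is not free in the other side):
  ∀k ∀z1 (¬B(k,k) ∧ ¬H(z1))
The prefix is ∀k ∀z1: 2 universal, 0 existential.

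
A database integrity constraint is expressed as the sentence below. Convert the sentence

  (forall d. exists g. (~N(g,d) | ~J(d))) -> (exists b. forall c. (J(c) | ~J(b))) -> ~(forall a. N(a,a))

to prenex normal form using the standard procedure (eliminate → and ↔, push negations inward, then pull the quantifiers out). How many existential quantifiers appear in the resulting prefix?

Rewrite implications/biconditionals: A → B as ¬A ∨ B.
  ~(forall d. exists g. (~N(g,d) | ~J(d))) | ~(exists b. forall c. (J(c) | ~J(b))) | ~(forall a. N(a,a))
Push ¬ through the quantifiers and connectives to reach negation normal form:
  (exists d. forall g. (N(g,d) & J(d))) | (forall b. exists c. (~J(c) & J(b))) | (exists a. ~N(a,a))
All bound variables are already distinct, so no renaming is needed.
Extract every quantifier outward, since the variables are now distinct and don't occur free across branches:
  exists d. forall g. forall b. exists c. exists a. (N(g,d) & J(d) | ~J(c) & J(b) | ~N(a,a))
The prefix is exists d forall g forall b exists c exists a: 2 universal, 3 existential.

3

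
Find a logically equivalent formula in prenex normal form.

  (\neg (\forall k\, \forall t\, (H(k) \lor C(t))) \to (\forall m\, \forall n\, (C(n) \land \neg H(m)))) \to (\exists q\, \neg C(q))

First replace A → B with ¬A ∨ B.
  \neg (\neg \neg (\forall k\, \forall t\, (H(k) \lor C(t))) \lor (\forall m\, \forall n\, (C(n) \land \neg H(m)))) \lor (\exists q\, \neg C(q))
Drive negations inward (¬∀x A ≡ ∃x ¬A, ¬∃x A ≡ ∀x ¬A, De Morgan for ∧/∨):
  (\exists k\, \exists t\, (\neg H(k) \land \neg C(t))) \land (\exists m\, \exists n\, (\neg C(n) \lor H(m))) \lor (\exists q\, \neg C(q))
Finally move all quantifiers to the prefix:
  \exists k\, \exists t\, \exists m\, \exists n\, \exists q\, (\neg H(k) \land \neg C(t) \land (\neg C(n) \lor H(m)) \lor \neg C(q))

\exists k\, \exists t\, \exists m\, \exists n\, \exists q\, (\neg H(k) \land \neg C(t) \land (\neg C(n) \lor H(m)) \lor \neg C(q))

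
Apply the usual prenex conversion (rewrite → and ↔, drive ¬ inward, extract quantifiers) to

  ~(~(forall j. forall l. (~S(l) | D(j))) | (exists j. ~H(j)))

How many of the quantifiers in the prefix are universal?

3

Drive negations inward (¬∀x A ≡ ∃x ¬A, ¬∃x A ≡ ∀x ¬A, De Morgan for ∧/∨):
  (forall j. forall l. (~S(l) | D(j))) & (forall j. H(j))
Rename bound variables to avoid capture: j↦u.
  (forall j. forall l. (~S(l) | D(j))) & (forall u. H(u))
Finally move all quantifiers to the prefix:
  forall j. forall l. forall u. ((~S(l) | D(j)) & H(u))
The prefix is forall j forall l forall u: 3 universal, 0 existential.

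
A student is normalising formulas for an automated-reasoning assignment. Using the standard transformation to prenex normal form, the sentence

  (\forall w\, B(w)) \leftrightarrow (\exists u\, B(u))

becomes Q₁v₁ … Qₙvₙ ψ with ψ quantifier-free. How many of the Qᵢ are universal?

2

Rewrite implications/biconditionals: A → B as ¬A ∨ B; A ↔ B as (¬A ∨ B) ∧ (¬B ∨ A).
  (\neg (\forall w\, B(w)) \lor (\exists u\, B(u))) \land (\neg (\exists u\, B(u)) \lor (\forall w\, B(w)))
Move each ¬ inward, flipping quantifiers it crosses:
  ((\exists w\, \neg B(w)) \lor (\exists u\, B(u))) \land ((\forall u\, \neg B(u)) \lor (\forall w\, B(w)))
Standardize variables apart so no two quantifiers bind the same name: u↦s, w↦x1.
  ((\exists w\, \neg B(w)) \lor (\exists u\, B(u))) \land ((\forall s\, \neg B(s)) \lor (\forall x1\, B(x1)))
Pull the quantifiers to the front (each side's bound variable is not free in the other side):
  \exists w\, \exists u\, \forall s\, \forall x1\, ((\neg B(w) \lor B(u)) \land (\neg B(s) \lor B(x1)))
The prefix is \exists w \exists u \forall s \forall x1: 2 universal, 2 existential.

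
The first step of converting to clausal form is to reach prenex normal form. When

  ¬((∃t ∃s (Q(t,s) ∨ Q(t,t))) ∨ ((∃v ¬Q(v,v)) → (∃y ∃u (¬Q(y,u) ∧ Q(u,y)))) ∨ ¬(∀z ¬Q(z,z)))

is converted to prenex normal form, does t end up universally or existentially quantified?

universal

First replace A → B with ¬A ∨ B.
  ¬((∃t ∃s (Q(t,s) ∨ Q(t,t))) ∨ ¬(∃v ¬Q(v,v)) ∨ (∃y ∃u (¬Q(y,u) ∧ Q(u,y))) ∨ ¬(∀z ¬Q(z,z)))
Move each ¬ inward, flipping quantifiers it crosses:
  (∀t ∀s (¬Q(t,s) ∧ ¬Q(t,t))) ∧ (∃v ¬Q(v,v)) ∧ (∀y ∀u (Q(y,u) ∨ ¬Q(u,y))) ∧ (∀z ¬Q(z,z))
All bound variables are already distinct, so no renaming is needed.
Finally move all quantifiers to the prefix:
  ∀t ∀s ∃v ∀y ∀u ∀z (¬Q(t,s) ∧ ¬Q(t,t) ∧ ¬Q(v,v) ∧ (Q(y,u) ∨ ¬Q(u,y)) ∧ ¬Q(z,z))
The quantifier ∃t sits under an odd number of negations (counting the antecedent side of each →), so it flips to ∀t.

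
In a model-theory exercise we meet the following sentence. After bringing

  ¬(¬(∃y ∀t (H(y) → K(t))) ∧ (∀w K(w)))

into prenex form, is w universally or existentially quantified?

existential

First replace A → B with ¬A ∨ B.
  ¬(¬(∃y ∀t (¬H(y) ∨ K(t))) ∧ (∀w K(w)))
Drive negations inward (¬∀x A ≡ ∃x ¬A, ¬∃x A ≡ ∀x ¬A, De Morgan for ∧/∨):
  (∃y ∀t (¬H(y) ∨ K(t))) ∨ (∃w ¬K(w))
All bound variables are already distinct, so no renaming is needed.
Finally move all quantifiers to the prefix:
  ∃y ∀t ∃w (¬H(y) ∨ K(t) ∨ ¬K(w))
The quantifier ∀w sits under an odd number of negations (counting the antecedent side of each →), so it flips to ∃w.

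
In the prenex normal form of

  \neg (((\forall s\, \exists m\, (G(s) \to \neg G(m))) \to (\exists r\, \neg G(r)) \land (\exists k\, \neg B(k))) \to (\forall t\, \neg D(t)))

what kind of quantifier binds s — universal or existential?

Eliminate → and ↔ using ¬ and ∨.
  \neg (\neg (\neg (\forall s\, \exists m\, (\neg G(s) \lor \neg G(m))) \lor (\exists r\, \neg G(r)) \land (\exists k\, \neg B(k))) \lor (\forall t\, \neg D(t)))
Push ¬ through the quantifiers and connectives to reach negation normal form:
  ((\exists s\, \forall m\, (G(s) \land G(m))) \lor (\exists r\, \neg G(r)) \land (\exists k\, \neg B(k))) \land (\exists t\, D(t))
Pull the quantifiers to the front (each side's bound variable is not free in the other side):
  \exists s\, \forall m\, \exists r\, \exists k\, \exists t\, ((G(s) \land G(m) \lor \neg G(r) \land \neg B(k)) \land D(t))
The quantifier \forall s sits under an odd number of negations (counting the antecedent side of each →), so it flips to \exists s.

existential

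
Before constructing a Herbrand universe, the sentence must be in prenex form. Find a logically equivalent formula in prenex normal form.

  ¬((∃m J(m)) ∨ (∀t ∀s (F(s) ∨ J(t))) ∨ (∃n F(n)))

Move each ¬ inward, flipping quantifiers it crosses:
  (∀m ¬J(m)) ∧ (∃t ∃s (¬F(s) ∧ ¬J(t))) ∧ (∀n ¬F(n))
Finally move all quantifiers to the prefix:
  ∀m ∃t ∃s ∀n (¬J(m) ∧ ¬F(s) ∧ ¬J(t) ∧ ¬F(n))

∀m ∃t ∃s ∀n (¬J(m) ∧ ¬F(s) ∧ ¬J(t) ∧ ¬F(n))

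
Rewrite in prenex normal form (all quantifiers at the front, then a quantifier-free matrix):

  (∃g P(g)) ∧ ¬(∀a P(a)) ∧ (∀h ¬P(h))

∃g ∃a ∀h (P(g) ∧ ¬P(a) ∧ ¬P(h))

Push ¬ through the quantifiers and connectives to reach negation normal form:
  (∃g P(g)) ∧ (∃a ¬P(a)) ∧ (∀h ¬P(h))
All bound variables are already distinct, so no renaming is needed.
Finally move all quantifiers to the prefix:
  ∃g ∃a ∀h (P(g) ∧ ¬P(a) ∧ ¬P(h))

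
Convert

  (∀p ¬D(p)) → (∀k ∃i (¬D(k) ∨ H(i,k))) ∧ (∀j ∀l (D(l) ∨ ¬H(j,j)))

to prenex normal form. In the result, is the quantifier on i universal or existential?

existential

Rewrite implications/biconditionals: A → B as ¬A ∨ B.
  ¬(∀p ¬D(p)) ∨ (∀k ∃i (¬D(k) ∨ H(i,k))) ∧ (∀j ∀l (D(l) ∨ ¬H(j,j)))
Drive negations inward (¬∀x A ≡ ∃x ¬A, ¬∃x A ≡ ∀x ¬A, De Morgan for ∧/∨):
  (∃p D(p)) ∨ (∀k ∃i (¬D(k) ∨ H(i,k))) ∧ (∀j ∀l (D(l) ∨ ¬H(j,j)))
All bound variables are already distinct, so no renaming is needed.
Pull the quantifiers to the front (each side's bound variable is not free in the other side):
  ∃p ∀k ∃i ∀j ∀l (D(p) ∨ (¬D(k) ∨ H(i,k)) ∧ (D(l) ∨ ¬H(j,j)))
The quantifier ∃i sits under an even number of negations (counting the antecedent side of each →), so it remains existential.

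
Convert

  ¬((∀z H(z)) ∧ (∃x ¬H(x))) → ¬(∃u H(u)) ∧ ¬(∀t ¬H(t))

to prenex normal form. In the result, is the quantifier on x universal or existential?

existential

Eliminate → and ↔ using ¬ and ∨.
  ¬¬((∀z H(z)) ∧ (∃x ¬H(x))) ∨ ¬(∃u H(u)) ∧ ¬(∀t ¬H(t))
Drive negations inward (¬∀x A ≡ ∃x ¬A, ¬∃x A ≡ ∀x ¬A, De Morgan for ∧/∨):
  (∀z H(z)) ∧ (∃x ¬H(x)) ∨ (∀u ¬H(u)) ∧ (∃t H(t))
All bound variables are already distinct, so no renaming is needed.
Extract every quantifier outward, since the variables are now distinct and don't occur free across branches:
  ∀z ∃x ∀u ∃t (H(z) ∧ ¬H(x) ∨ ¬H(u) ∧ H(t))
The quantifier ∃x sits under an even number of negations (counting the antecedent side of each →), so it remains existential.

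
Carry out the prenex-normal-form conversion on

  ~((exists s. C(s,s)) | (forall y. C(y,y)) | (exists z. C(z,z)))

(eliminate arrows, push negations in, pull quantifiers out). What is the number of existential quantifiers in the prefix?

Drive negations inward (¬∀x A ≡ ∃x ¬A, ¬∃x A ≡ ∀x ¬A, De Morgan for ∧/∨):
  (forall s. ~C(s,s)) & (exists y. ~C(y,y)) & (forall z. ~C(z,z))
Pull the quantifiers to the front (each side's bound variable is not free in the other side):
  forall s. exists y. forall z. (~C(s,s) & ~C(y,y) & ~C(z,z))
The prefix is forall s exists y forall z: 2 universal, 1 existential.

1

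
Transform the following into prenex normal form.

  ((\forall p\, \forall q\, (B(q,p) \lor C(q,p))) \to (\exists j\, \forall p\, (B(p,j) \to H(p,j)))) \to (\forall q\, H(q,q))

Eliminate → and ↔ using ¬ and ∨.
  \neg (\neg (\forall p\, \forall q\, (B(q,p) \lor C(q,p))) \lor (\exists j\, \forall p\, (\neg B(p,j) \lor H(p,j)))) \lor (\forall q\, H(q,q))
Drive negations inward (¬∀x A ≡ ∃x ¬A, ¬∃x A ≡ ∀x ¬A, De Morgan for ∧/∨):
  (\forall p\, \forall q\, (B(q,p) \lor C(q,p))) \land (\forall j\, \exists p\, (B(p,j) \land \neg H(p,j))) \lor (\forall q\, H(q,q))
Give each quantifier a distinct variable: p↦c, q↦a.
  (\forall p\, \forall q\, (B(q,p) \lor C(q,p))) \land (\forall j\, \exists c\, (B(c,j) \land \neg H(c,j))) \lor (\forall a\, H(a,a))
Extract every quantifier outward, since the variables are now distinct and don't occur free across branches:
  \forall p\, \forall q\, \forall j\, \exists c\, \forall a\, ((B(q,p) \lor C(q,p)) \land B(c,j) \land \neg H(c,j) \lor H(a,a))

\forall p\, \forall q\, \forall j\, \exists c\, \forall a\, ((B(q,p) \lor C(q,p)) \land B(c,j) \land \neg H(c,j) \lor H(a,a))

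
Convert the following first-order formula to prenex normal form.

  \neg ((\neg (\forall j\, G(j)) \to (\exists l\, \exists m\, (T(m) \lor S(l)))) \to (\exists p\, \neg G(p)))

\forall j\, \exists l\, \exists m\, \forall p\, ((G(j) \lor T(m) \lor S(l)) \land G(p))

Eliminate → and ↔ using ¬ and ∨.
  \neg (\neg (\neg \neg (\forall j\, G(j)) \lor (\exists l\, \exists m\, (T(m) \lor S(l)))) \lor (\exists p\, \neg G(p)))
Push ¬ through the quantifiers and connectives to reach negation normal form:
  ((\forall j\, G(j)) \lor (\exists l\, \exists m\, (T(m) \lor S(l)))) \land (\forall p\, G(p))
All bound variables are already distinct, so no renaming is needed.
Pull the quantifiers to the front (each side's bound variable is not free in the other side):
  \forall j\, \exists l\, \exists m\, \forall p\, ((G(j) \lor T(m) \lor S(l)) \land G(p))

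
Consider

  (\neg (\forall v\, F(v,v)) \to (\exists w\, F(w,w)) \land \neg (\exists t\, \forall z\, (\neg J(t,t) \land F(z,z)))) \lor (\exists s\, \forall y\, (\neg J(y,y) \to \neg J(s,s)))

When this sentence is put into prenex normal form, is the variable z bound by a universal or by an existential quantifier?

First replace A → B with ¬A ∨ B.
  \neg \neg (\forall v\, F(v,v)) \lor (\exists w\, F(w,w)) \land \neg (\exists t\, \forall z\, (\neg J(t,t) \land F(z,z))) \lor (\exists s\, \forall y\, (\neg \neg J(y,y) \lor \neg J(s,s)))
Drive negations inward (¬∀x A ≡ ∃x ¬A, ¬∃x A ≡ ∀x ¬A, De Morgan for ∧/∨):
  (\forall v\, F(v,v)) \lor (\exists w\, F(w,w)) \land (\forall t\, \exists z\, (J(t,t) \lor \neg F(z,z))) \lor (\exists s\, \forall y\, (J(y,y) \lor \neg J(s,s)))
All bound variables are already distinct, so no renaming is needed.
Finally move all quantifiers to the prefix:
  \forall v\, \exists w\, \forall t\, \exists z\, \exists s\, \forall y\, (F(v,v) \lor F(w,w) \land (J(t,t) \lor \neg F(z,z)) \lor J(y,y) \lor \neg J(s,s))
The quantifier \forall z sits under an odd number of negations (counting the antecedent side of each →), so it flips to \exists z.

existential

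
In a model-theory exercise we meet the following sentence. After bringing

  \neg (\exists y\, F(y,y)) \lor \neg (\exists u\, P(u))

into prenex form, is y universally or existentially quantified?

universal

Drive negations inward (¬∀x A ≡ ∃x ¬A, ¬∃x A ≡ ∀x ¬A, De Morgan for ∧/∨):
  (\forall y\, \neg F(y,y)) \lor (\forall u\, \neg P(u))
All bound variables are already distinct, so no renaming is needed.
Extract every quantifier outward, since the variables are now distinct and don't occur free across branches:
  \forall y\, \forall u\, (\neg F(y,y) \lor \neg P(u))
The quantifier \exists y sits under an odd number of negations, so it flips to \forall y.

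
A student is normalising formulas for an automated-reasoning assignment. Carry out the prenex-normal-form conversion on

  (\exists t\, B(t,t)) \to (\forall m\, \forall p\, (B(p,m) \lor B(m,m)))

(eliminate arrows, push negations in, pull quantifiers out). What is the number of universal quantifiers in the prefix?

3

Rewrite implications/biconditionals: A → B as ¬A ∨ B.
  \neg (\exists t\, B(t,t)) \lor (\forall m\, \forall p\, (B(p,m) \lor B(m,m)))
Move each ¬ inward, flipping quantifiers it crosses:
  (\forall t\, \neg B(t,t)) \lor (\forall m\, \forall p\, (B(p,m) \lor B(m,m)))
All bound variables are already distinct, so no renaming is needed.
Finally move all quantifiers to the prefix:
  \forall t\, \forall m\, \forall p\, (\neg B(t,t) \lor B(p,m) \lor B(m,m))
The prefix is \forall t \forall m \forall p: 3 universal, 0 existential.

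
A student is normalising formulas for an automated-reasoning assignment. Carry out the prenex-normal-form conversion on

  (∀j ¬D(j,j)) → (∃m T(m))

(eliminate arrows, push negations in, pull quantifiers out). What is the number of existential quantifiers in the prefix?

Eliminate → and ↔ using ¬ and ∨.
  ¬(∀j ¬D(j,j)) ∨ (∃m T(m))
Drive negations inward (¬∀x A ≡ ∃x ¬A, ¬∃x A ≡ ∀x ¬A, De Morgan for ∧/∨):
  (∃j D(j,j)) ∨ (∃m T(m))
All bound variables are already distinct, so no renaming is needed.
Finally move all quantifiers to the prefix:
  ∃j ∃m (D(j,j) ∨ T(m))
The prefix is ∃j ∃m: 0 universal, 2 existential.

2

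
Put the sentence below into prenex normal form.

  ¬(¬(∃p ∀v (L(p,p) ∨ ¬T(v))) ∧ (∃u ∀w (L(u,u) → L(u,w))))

∃p ∀v ∀u ∃w (L(p,p) ∨ ¬T(v) ∨ L(u,u) ∧ ¬L(u,w))

Eliminate → and ↔ using ¬ and ∨.
  ¬(¬(∃p ∀v (L(p,p) ∨ ¬T(v))) ∧ (∃u ∀w (¬L(u,u) ∨ L(u,w))))
Drive negations inward (¬∀x A ≡ ∃x ¬A, ¬∃x A ≡ ∀x ¬A, De Morgan for ∧/∨):
  (∃p ∀v (L(p,p) ∨ ¬T(v))) ∨ (∀u ∃w (L(u,u) ∧ ¬L(u,w)))
All bound variables are already distinct, so no renaming is needed.
Extract every quantifier outward, since the variables are now distinct and don't occur free across branches:
  ∃p ∀v ∀u ∃w (L(p,p) ∨ ¬T(v) ∨ L(u,u) ∧ ¬L(u,w))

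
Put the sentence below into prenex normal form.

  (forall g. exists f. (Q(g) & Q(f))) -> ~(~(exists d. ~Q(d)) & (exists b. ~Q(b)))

Eliminate → and ↔ using ¬ and ∨.
  ~(forall g. exists f. (Q(g) & Q(f))) | ~(~(exists d. ~Q(d)) & (exists b. ~Q(b)))
Move each ¬ inward, flipping quantifiers it crosses:
  (exists g. forall f. (~Q(g) | ~Q(f))) | (exists d. ~Q(d)) | (forall b. Q(b))
Extract every quantifier outward, since the variables are now distinct and don't occur free across branches:
  exists g. forall f. exists d. forall b. (~Q(g) | ~Q(f) | ~Q(d) | Q(b))

exists g. forall f. exists d. forall b. (~Q(g) | ~Q(f) | ~Q(d) | Q(b))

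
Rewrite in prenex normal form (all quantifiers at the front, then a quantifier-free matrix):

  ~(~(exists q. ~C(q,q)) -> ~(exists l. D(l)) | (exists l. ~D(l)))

Rewrite implications/biconditionals: A → B as ¬A ∨ B.
  ~(~~(exists q. ~C(q,q)) | ~(exists l. D(l)) | (exists l. ~D(l)))
Drive negations inward (¬∀x A ≡ ∃x ¬A, ¬∃x A ≡ ∀x ¬A, De Morgan for ∧/∨):
  (forall q. C(q,q)) & (exists l. D(l)) & (forall l. D(l))
Rename bound variables to avoid capture: l↦z.
  (forall q. C(q,q)) & (exists l. D(l)) & (forall z. D(z))
Finally move all quantifiers to the prefix:
  forall q. exists l. forall z. (C(q,q) & D(l) & D(z))

forall q. exists l. forall z. (C(q,q) & D(l) & D(z))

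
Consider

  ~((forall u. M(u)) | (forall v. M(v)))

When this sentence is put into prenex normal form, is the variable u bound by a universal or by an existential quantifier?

existential

Move each ¬ inward, flipping quantifiers it crosses:
  (exists u. ~M(u)) & (exists v. ~M(v))
All bound variables are already distinct, so no renaming is needed.
Pull the quantifiers to the front (each side's bound variable is not free in the other side):
  exists u. exists v. (~M(u) & ~M(v))
The quantifier forall u sits under an odd number of negations, so it flips to exists u.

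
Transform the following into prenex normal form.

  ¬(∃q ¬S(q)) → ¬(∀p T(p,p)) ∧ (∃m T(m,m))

Rewrite implications/biconditionals: A → B as ¬A ∨ B.
  ¬¬(∃q ¬S(q)) ∨ ¬(∀p T(p,p)) ∧ (∃m T(m,m))
Drive negations inward (¬∀x A ≡ ∃x ¬A, ¬∃x A ≡ ∀x ¬A, De Morgan for ∧/∨):
  (∃q ¬S(q)) ∨ (∃p ¬T(p,p)) ∧ (∃m T(m,m))
Extract every quantifier outward, since the variables are now distinct and don't occur free across branches:
  ∃q ∃p ∃m (¬S(q) ∨ ¬T(p,p) ∧ T(m,m))

∃q ∃p ∃m (¬S(q) ∨ ¬T(p,p) ∧ T(m,m))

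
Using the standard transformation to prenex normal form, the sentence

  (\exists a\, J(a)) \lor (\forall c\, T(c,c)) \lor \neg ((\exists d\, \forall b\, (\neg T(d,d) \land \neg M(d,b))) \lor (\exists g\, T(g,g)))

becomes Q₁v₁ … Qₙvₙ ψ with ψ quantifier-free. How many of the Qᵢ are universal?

3

Move each ¬ inward, flipping quantifiers it crosses:
  (\exists a\, J(a)) \lor (\forall c\, T(c,c)) \lor (\forall d\, \exists b\, (T(d,d) \lor M(d,b))) \land (\forall g\, \neg T(g,g))
Extract every quantifier outward, since the variables are now distinct and don't occur free across branches:
  \exists a\, \forall c\, \forall d\, \exists b\, \forall g\, (J(a) \lor T(c,c) \lor (T(d,d) \lor M(d,b)) \land \neg T(g,g))
The prefix is \exists a \forall c \forall d \exists b \forall g: 3 universal, 2 existential.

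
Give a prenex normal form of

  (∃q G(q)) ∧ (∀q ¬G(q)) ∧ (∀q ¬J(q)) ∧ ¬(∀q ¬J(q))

Push ¬ through the quantifiers and connectives to reach negation normal form:
  (∃q G(q)) ∧ (∀q ¬G(q)) ∧ (∀q ¬J(q)) ∧ (∃q J(q))
Standardize variables apart so no two quantifiers bind the same name: q↦v, q↦w, q↦c.
  (∃q G(q)) ∧ (∀v ¬G(v)) ∧ (∀w ¬J(w)) ∧ (∃c J(c))
Extract every quantifier outward, since the variables are now distinct and don't occur free across branches:
  ∃q ∀v ∀w ∃c (G(q) ∧ ¬G(v) ∧ ¬J(w) ∧ J(c))

∃q ∀v ∀w ∃c (G(q) ∧ ¬G(v) ∧ ¬J(w) ∧ J(c))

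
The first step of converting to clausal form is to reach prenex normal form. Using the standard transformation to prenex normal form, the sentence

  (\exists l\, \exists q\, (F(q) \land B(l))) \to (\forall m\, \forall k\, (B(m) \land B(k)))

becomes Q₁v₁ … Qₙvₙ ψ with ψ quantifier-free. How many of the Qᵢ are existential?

First replace A → B with ¬A ∨ B.
  \neg (\exists l\, \exists q\, (F(q) \land B(l))) \lor (\forall m\, \forall k\, (B(m) \land B(k)))
Move each ¬ inward, flipping quantifiers it crosses:
  (\forall l\, \forall q\, (\neg F(q) \lor \neg B(l))) \lor (\forall m\, \forall k\, (B(m) \land B(k)))
All bound variables are already distinct, so no renaming is needed.
Pull the quantifiers to the front (each side's bound variable is not free in the other side):
  \forall l\, \forall q\, \forall m\, \forall k\, (\neg F(q) \lor \neg B(l) \lor B(m) \land B(k))
The prefix is \forall l \forall q \forall m \forall k: 4 universal, 0 existential.

0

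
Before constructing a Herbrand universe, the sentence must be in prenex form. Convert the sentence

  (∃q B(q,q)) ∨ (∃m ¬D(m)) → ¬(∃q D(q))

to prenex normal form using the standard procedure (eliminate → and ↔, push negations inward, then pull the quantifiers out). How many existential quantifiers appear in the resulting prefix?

First replace A → B with ¬A ∨ B.
  ¬((∃q B(q,q)) ∨ (∃m ¬D(m))) ∨ ¬(∃q D(q))
Push ¬ through the quantifiers and connectives to reach negation normal form:
  (∀q ¬B(q,q)) ∧ (∀m D(m)) ∨ (∀q ¬D(q))
Standardize variables apart so no two quantifiers bind the same name: q↦p.
  (∀q ¬B(q,q)) ∧ (∀m D(m)) ∨ (∀p ¬D(p))
Pull the quantifiers to the front (each side's bound variable is not free in the other side):
  ∀q ∀m ∀p (¬B(q,q) ∧ D(m) ∨ ¬D(p))
The prefix is ∀q ∀m ∀p: 3 universal, 0 existential.

0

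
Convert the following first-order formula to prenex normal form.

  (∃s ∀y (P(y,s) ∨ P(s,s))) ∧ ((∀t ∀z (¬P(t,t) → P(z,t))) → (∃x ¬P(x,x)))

∃s ∀y ∃t ∃z ∃x ((P(y,s) ∨ P(s,s)) ∧ (¬P(t,t) ∧ ¬P(z,t) ∨ ¬P(x,x)))

First replace A → B with ¬A ∨ B.
  (∃s ∀y (P(y,s) ∨ P(s,s))) ∧ (¬(∀t ∀z (¬¬P(t,t) ∨ P(z,t))) ∨ (∃x ¬P(x,x)))
Move each ¬ inward, flipping quantifiers it crosses:
  (∃s ∀y (P(y,s) ∨ P(s,s))) ∧ ((∃t ∃z (¬P(t,t) ∧ ¬P(z,t))) ∨ (∃x ¬P(x,x)))
All bound variables are already distinct, so no renaming is needed.
Pull the quantifiers to the front (each side's bound variable is not free in the other side):
  ∃s ∀y ∃t ∃z ∃x ((P(y,s) ∨ P(s,s)) ∧ (¬P(t,t) ∧ ¬P(z,t) ∨ ¬P(x,x)))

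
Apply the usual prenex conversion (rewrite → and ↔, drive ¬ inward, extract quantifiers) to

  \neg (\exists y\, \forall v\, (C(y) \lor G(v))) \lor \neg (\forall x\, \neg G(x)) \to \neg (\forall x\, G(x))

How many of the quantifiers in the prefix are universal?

2

First replace A → B with ¬A ∨ B.
  \neg (\neg (\exists y\, \forall v\, (C(y) \lor G(v))) \lor \neg (\forall x\, \neg G(x))) \lor \neg (\forall x\, G(x))
Push ¬ through the quantifiers and connectives to reach negation normal form:
  (\exists y\, \forall v\, (C(y) \lor G(v))) \land (\forall x\, \neg G(x)) \lor (\exists x\, \neg G(x))
Give each quantifier a distinct variable: x↦p.
  (\exists y\, \forall v\, (C(y) \lor G(v))) \land (\forall x\, \neg G(x)) \lor (\exists p\, \neg G(p))
Pull the quantifiers to the front (each side's bound variable is not free in the other side):
  \exists y\, \forall v\, \forall x\, \exists p\, ((C(y) \lor G(v)) \land \neg G(x) \lor \neg G(p))
The prefix is \exists y \forall v \forall x \exists p: 2 universal, 2 existential.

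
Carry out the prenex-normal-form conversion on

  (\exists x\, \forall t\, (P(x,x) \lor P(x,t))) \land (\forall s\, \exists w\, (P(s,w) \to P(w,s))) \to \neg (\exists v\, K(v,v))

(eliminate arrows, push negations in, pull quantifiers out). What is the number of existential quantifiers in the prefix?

First replace A → B with ¬A ∨ B.
  \neg ((\exists x\, \forall t\, (P(x,x) \lor P(x,t))) \land (\forall s\, \exists w\, (\neg P(s,w) \lor P(w,s)))) \lor \neg (\exists v\, K(v,v))
Move each ¬ inward, flipping quantifiers it crosses:
  (\forall x\, \exists t\, (\neg P(x,x) \land \neg P(x,t))) \lor (\exists s\, \forall w\, (P(s,w) \land \neg P(w,s))) \lor (\forall v\, \neg K(v,v))
Finally move all quantifiers to the prefix:
  \forall x\, \exists t\, \exists s\, \forall w\, \forall v\, (\neg P(x,x) \land \neg P(x,t) \lor P(s,w) \land \neg P(w,s) \lor \neg K(v,v))
The prefix is \forall x \exists t \exists s \forall w \forall v: 3 universal, 2 existential.

2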